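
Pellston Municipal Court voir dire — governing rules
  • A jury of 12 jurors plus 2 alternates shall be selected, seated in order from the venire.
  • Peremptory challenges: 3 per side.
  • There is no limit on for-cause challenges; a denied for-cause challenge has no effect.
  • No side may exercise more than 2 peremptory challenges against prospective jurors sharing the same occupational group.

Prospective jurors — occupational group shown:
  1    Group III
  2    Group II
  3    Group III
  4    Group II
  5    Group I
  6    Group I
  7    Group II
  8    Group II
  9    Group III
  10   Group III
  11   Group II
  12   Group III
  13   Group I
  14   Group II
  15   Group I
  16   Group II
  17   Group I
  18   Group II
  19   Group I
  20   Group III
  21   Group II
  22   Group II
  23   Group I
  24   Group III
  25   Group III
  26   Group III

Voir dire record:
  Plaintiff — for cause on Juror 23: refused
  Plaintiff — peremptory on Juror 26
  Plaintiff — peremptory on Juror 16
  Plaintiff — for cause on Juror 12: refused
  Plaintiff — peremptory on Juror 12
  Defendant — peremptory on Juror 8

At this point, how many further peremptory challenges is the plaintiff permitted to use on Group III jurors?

Plaintiff peremptories so far: #26, #16, #12 — 3 of 3 used, 0 left overall.
Against Group III: #26, #12 — 2 used; per-group cap 2 leaves 0.
Binding limit: min(0, 0) = 0.

0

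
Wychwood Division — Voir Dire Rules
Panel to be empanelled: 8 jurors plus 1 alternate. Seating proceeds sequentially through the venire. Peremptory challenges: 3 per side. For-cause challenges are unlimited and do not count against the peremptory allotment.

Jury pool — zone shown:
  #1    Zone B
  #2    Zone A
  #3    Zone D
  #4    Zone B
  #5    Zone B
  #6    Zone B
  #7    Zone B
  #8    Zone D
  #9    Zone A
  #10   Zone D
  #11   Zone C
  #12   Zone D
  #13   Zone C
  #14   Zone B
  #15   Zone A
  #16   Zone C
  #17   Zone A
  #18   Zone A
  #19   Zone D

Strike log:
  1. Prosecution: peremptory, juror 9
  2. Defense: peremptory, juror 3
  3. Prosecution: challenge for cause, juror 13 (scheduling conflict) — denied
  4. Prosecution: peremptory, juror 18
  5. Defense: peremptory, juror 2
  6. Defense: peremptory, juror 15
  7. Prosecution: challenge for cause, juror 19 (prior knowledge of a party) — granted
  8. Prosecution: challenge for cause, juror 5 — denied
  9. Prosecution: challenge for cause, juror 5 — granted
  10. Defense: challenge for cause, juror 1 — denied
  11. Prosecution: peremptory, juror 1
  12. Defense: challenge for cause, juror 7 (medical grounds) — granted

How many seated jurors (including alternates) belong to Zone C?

Removed: #1, #2, #3, #5, #7, #9, #15, #18, #19.
Seated (9 incl. alternates): #4, #6, #8, #10, #11, #12, #13, #14, #16.
Of those, in Zone C: #11, #13, #16 → 3.

3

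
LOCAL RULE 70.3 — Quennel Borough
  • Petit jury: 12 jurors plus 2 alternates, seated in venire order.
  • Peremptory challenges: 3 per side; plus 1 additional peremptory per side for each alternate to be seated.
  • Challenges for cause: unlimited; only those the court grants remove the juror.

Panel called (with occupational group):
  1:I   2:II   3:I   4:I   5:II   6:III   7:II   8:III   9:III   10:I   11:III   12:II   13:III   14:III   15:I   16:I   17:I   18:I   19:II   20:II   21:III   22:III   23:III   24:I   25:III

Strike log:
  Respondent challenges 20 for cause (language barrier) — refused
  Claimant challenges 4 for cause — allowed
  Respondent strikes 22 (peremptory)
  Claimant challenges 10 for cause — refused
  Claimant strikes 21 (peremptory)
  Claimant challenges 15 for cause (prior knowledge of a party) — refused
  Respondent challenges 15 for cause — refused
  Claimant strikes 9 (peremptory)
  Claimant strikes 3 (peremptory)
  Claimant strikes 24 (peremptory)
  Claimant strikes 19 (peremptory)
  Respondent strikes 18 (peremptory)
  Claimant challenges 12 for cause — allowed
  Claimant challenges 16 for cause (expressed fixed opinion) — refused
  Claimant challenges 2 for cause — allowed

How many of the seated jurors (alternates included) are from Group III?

Removed: #2, #3, #4, #9, #12, #18, #19, #21, #22, #24.
Seated (14 incl. alternates): #1, #5, #6, #7, #8, #10, #11, #13, #14, #15, #16, #17, #20, #23.
Of those, in Group III: #6, #8, #11, #13, #14, #23 → 6.

6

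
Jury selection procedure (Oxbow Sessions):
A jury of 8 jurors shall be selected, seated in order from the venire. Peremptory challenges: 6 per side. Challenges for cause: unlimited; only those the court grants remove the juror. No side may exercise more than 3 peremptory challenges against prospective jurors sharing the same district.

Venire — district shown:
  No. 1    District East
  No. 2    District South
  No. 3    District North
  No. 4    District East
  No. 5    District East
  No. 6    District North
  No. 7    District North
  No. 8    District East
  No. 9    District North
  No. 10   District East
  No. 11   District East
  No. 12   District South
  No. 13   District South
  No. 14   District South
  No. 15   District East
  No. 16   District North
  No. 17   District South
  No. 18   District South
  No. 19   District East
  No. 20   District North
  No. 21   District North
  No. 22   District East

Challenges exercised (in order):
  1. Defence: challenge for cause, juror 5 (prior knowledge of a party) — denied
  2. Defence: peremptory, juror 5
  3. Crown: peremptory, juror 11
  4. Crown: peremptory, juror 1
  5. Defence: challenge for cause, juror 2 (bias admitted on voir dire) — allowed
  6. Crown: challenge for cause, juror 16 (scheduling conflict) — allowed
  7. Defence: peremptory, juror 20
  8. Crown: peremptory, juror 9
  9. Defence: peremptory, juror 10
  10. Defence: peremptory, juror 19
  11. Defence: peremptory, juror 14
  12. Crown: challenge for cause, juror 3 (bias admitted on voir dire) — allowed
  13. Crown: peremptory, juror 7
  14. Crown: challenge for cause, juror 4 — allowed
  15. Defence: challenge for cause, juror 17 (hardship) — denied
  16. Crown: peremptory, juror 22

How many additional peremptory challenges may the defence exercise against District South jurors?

1

Defence peremptories so far: #5, #20, #10, #19, #14 — 5 of 6 used, 1 left overall.
Against District South: #14 — 1 used; per-district cap 3 leaves 2.
Binding limit: min(1, 2) = 1.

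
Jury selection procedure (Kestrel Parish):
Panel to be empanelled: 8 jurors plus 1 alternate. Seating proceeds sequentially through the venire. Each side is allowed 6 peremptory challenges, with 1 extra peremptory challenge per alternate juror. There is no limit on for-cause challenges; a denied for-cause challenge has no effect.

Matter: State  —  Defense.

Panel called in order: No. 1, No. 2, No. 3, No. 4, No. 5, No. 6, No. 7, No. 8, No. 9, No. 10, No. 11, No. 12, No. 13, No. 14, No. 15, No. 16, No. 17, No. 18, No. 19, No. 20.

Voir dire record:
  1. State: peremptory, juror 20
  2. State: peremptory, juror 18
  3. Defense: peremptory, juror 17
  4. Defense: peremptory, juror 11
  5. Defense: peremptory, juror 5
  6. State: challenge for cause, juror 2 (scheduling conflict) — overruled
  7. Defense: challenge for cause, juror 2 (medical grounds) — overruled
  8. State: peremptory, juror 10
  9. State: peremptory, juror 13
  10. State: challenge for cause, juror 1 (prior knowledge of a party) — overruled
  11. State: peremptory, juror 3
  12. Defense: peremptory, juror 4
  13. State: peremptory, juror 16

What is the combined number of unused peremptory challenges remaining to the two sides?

4

State allotment: 6 base + 1 × 1 alternate = 7. Defense allotment: 6 base + 1 × 1 alternate = 7.
State peremptories used: #20, #18, #10, #13, #3, #16 — 6 (for-cause on #2, #1 don't count).
Defense peremptories used: #17, #11, #5, #4 — 4 (the for-cause on #2 doesn't count).
Remaining: (7 − 6) + (7 − 4) = 4.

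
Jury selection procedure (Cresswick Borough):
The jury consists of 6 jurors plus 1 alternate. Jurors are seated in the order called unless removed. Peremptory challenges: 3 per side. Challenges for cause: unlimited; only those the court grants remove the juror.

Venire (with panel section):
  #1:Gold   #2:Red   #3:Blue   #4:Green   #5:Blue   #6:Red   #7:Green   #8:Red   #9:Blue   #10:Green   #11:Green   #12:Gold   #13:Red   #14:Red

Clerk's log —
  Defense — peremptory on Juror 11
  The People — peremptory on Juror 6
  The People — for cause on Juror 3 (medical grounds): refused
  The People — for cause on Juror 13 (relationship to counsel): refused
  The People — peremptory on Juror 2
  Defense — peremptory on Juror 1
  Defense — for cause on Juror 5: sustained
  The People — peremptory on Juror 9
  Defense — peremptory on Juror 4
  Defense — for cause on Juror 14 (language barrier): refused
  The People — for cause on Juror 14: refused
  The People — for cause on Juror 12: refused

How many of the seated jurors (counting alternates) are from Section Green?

2

Removed: #1, #2, #4, #5, #6, #9, #11.
Seated (7 incl. alternates): #3, #7, #8, #10, #12, #13, #14.
Of those, in Section Green: #7, #10 → 2.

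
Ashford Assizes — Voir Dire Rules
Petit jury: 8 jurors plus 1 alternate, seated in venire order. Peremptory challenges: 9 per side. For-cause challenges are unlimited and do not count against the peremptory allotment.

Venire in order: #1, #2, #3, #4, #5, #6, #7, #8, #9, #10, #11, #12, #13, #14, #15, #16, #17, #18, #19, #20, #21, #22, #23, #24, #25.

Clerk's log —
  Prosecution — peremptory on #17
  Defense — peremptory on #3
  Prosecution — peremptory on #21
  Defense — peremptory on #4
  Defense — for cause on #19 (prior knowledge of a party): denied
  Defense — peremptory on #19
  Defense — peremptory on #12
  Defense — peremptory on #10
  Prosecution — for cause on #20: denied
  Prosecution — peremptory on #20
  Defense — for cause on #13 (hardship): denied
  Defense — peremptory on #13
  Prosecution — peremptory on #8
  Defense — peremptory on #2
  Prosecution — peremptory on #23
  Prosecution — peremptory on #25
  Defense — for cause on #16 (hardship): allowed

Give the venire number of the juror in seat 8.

15

Removed: #2, #3, #4, #8, #10, #12, #13, #16, #17, #19, #20, #21, #23, #25.
Filling seats in venire order through position 8: #1, #5, #6, #7, #9, #11, #14, #15.
So seat 8 is #15.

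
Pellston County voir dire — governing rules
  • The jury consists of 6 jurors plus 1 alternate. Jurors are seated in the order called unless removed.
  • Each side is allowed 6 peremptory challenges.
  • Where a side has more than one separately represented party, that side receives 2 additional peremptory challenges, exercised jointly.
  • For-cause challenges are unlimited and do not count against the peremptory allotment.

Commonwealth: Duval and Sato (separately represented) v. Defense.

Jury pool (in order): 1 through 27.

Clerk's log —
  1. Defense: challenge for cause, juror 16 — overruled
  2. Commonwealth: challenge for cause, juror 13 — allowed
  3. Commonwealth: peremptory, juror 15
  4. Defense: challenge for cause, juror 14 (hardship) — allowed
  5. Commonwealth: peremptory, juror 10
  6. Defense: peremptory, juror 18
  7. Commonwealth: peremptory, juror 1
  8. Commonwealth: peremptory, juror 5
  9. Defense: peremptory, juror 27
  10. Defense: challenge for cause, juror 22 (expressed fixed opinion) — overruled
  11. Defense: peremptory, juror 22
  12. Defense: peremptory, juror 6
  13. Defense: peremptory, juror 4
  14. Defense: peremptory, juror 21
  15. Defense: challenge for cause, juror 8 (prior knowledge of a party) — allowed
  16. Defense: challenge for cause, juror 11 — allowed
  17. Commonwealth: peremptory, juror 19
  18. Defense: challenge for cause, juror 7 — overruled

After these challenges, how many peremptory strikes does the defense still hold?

Defense allotment: 6.
Defense peremptories used: #18, #27, #22, #6, #4, #21 — 6 (for-cause on #16, #14, #22, #8, #11, #7 don't count).
Remaining: 6 − 6 = 0.

0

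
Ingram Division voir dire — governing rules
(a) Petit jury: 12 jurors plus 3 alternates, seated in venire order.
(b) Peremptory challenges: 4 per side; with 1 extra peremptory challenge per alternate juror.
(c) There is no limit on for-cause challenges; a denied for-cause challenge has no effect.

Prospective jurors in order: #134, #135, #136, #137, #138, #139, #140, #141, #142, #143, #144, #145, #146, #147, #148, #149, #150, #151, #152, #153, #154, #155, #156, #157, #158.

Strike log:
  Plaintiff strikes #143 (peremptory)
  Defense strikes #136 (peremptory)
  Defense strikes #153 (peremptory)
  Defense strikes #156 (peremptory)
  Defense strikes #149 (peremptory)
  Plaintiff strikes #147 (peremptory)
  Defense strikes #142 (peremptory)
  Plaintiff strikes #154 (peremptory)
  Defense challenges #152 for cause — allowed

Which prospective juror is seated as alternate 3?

157

Removed: #136, #142, #143, #147, #149, #152, #153, #154, #156.
Seating in order: seats 1–12 → #134, #135, #137, #138, #139, #140, #141, #144, #145, #146, #148, #150; alternates → #151, #155, #157.
So alternate 3 is #157.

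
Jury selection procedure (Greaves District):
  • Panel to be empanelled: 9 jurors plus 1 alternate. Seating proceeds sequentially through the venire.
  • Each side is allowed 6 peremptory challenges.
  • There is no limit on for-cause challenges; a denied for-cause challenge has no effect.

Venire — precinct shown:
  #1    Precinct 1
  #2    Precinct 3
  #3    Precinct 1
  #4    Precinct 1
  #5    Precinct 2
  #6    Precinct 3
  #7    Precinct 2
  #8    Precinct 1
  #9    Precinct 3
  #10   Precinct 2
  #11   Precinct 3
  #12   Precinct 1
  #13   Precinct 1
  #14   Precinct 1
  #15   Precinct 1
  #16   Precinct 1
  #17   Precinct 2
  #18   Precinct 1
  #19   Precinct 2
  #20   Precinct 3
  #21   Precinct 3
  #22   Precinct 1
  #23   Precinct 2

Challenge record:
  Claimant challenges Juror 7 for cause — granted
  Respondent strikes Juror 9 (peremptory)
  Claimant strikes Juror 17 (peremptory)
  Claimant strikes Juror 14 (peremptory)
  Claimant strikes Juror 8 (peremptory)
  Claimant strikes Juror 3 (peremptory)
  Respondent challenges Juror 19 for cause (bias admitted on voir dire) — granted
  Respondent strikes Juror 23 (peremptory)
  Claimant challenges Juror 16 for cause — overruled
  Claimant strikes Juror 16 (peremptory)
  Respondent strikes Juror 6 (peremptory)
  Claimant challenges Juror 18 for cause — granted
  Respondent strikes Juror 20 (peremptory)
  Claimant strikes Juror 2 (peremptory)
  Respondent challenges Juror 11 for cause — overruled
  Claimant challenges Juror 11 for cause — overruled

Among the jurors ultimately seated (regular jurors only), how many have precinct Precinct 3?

2

Removed: #2, #3, #6, #7, #8, #9, #14, #16, #17, #18, #19, #20, #23.
Seated jurors 1–9: #1, #4, #5, #10, #11, #12, #13, #15, #21 (alternates #22 not counted).
Of those, in Precinct 3: #11, #21 → 2.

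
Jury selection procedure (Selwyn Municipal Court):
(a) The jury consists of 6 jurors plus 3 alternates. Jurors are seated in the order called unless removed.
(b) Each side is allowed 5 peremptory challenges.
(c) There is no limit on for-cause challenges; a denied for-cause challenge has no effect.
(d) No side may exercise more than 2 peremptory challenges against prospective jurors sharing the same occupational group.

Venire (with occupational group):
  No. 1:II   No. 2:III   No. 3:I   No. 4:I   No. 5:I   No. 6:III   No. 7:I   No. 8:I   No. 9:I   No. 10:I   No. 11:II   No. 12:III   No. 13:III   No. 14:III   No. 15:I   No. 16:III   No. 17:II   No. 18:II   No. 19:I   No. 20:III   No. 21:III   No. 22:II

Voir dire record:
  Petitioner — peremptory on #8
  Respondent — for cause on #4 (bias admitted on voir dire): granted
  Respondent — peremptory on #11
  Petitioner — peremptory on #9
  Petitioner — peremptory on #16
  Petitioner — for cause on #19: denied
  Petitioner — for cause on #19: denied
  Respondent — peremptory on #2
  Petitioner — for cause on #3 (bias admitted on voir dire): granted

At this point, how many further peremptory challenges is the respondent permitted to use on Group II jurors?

Respondent peremptories so far: #11, #2 — 2 of 5 used, 3 left overall.
Against Group II: #11 — 1 used; per-group cap 2 leaves 1.
Binding limit: min(3, 1) = 1.

1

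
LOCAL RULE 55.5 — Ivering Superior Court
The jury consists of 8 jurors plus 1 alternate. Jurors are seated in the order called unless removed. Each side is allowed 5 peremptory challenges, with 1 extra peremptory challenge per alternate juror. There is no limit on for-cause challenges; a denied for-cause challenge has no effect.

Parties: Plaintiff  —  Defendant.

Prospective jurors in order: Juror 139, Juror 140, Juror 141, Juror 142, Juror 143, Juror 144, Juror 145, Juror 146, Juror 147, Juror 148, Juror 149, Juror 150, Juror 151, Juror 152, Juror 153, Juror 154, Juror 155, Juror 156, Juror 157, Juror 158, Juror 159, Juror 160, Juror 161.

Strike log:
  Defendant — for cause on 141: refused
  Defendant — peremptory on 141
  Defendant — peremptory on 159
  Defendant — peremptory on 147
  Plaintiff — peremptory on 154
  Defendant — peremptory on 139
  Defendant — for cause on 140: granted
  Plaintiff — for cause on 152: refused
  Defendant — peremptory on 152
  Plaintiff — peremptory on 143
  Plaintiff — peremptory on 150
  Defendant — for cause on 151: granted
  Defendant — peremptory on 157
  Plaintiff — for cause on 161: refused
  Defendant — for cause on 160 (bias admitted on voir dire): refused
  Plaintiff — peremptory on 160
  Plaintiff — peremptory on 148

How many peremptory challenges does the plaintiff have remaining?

Plaintiff allotment: 5 base + 1 × 1 alternate = 6.
Plaintiff peremptories used: #154, #143, #150, #160, #148 — 5 (for-cause on #152, #161 don't count).
Remaining: 6 − 5 = 1.

1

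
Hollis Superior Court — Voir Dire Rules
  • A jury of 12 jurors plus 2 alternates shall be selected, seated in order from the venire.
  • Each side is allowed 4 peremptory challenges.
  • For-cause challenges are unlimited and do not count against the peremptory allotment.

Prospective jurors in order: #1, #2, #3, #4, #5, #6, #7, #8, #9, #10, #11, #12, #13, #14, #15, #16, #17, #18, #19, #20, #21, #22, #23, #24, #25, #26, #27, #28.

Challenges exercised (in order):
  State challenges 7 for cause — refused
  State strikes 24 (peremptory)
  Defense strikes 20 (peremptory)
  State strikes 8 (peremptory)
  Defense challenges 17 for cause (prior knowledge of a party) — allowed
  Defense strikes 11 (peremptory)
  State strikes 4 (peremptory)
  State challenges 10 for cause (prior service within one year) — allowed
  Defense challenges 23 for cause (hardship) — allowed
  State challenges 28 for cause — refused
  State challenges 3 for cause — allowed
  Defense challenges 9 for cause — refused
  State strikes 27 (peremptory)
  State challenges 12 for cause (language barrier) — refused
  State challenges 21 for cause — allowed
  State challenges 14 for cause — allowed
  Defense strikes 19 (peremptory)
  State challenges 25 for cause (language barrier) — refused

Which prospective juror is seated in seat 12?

22

Removed: #3, #4, #8, #10, #11, #14, #17, #19, #20, #21, #23, #24, #27. (#7, #9, #12, #25, #28 stay — for-cause denied.)
Filling seats in venire order through position 12: #1, #2, #5, #6, #7, #9, #12, #13, #15, #16, #18, #22.
So seat 12 is #22.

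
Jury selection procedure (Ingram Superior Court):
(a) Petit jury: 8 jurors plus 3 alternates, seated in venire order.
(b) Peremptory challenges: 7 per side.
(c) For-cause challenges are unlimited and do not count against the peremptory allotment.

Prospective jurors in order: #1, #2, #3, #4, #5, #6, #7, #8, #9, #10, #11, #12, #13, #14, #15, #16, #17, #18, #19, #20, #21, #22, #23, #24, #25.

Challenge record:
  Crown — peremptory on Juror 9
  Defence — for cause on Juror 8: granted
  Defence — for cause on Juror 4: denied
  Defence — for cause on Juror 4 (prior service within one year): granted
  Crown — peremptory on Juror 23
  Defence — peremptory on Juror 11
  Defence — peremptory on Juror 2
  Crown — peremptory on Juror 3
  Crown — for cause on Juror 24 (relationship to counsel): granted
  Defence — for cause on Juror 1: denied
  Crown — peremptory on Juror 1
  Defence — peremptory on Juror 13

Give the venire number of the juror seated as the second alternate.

Removed: #1, #2, #3, #4, #8, #9, #11, #13, #23, #24.
Seating in order: seats 1–8 → #5, #6, #7, #10, #12, #14, #15, #16; alternates → #17, #18, #19.
So alternate 2 is #18.

18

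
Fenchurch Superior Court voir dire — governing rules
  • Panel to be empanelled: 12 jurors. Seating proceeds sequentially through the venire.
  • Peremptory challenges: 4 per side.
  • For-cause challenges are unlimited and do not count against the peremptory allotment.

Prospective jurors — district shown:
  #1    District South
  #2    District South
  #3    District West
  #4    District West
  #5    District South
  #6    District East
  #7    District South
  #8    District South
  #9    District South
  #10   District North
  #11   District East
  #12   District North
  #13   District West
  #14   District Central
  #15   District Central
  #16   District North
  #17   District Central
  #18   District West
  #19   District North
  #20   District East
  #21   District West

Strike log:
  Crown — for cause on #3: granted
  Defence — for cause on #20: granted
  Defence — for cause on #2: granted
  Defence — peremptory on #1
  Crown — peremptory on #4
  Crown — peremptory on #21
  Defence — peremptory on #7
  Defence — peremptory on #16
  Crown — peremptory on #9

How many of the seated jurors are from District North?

3

Removed: #1, #2, #3, #4, #7, #9, #16, #20, #21.
Seated jurors 1–12: #5, #6, #8, #10, #11, #12, #13, #14, #15, #17, #18, #19.
Of those, in District North: #10, #12, #19 → 3.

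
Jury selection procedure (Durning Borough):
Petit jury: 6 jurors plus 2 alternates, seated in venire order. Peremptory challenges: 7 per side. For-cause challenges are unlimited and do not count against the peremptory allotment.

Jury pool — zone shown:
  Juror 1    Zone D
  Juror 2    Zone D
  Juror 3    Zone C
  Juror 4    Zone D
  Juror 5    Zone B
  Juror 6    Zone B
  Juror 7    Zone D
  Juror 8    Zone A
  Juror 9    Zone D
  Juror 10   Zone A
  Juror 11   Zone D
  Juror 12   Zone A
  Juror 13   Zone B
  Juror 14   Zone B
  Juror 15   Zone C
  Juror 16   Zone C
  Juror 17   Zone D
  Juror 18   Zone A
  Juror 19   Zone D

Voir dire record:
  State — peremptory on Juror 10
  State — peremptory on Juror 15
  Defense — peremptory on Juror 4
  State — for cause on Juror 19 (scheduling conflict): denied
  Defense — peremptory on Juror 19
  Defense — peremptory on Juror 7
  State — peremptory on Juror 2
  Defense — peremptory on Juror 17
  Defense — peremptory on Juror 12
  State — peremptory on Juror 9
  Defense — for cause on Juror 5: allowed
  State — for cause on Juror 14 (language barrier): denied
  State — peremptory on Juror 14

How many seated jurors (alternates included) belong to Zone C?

Removed: #2, #4, #5, #7, #9, #10, #12, #14, #15, #17, #19.
Seated (8 incl. alternates): #1, #3, #6, #8, #11, #13, #16, #18.
Of those, in Zone C: #3, #16 → 2.

2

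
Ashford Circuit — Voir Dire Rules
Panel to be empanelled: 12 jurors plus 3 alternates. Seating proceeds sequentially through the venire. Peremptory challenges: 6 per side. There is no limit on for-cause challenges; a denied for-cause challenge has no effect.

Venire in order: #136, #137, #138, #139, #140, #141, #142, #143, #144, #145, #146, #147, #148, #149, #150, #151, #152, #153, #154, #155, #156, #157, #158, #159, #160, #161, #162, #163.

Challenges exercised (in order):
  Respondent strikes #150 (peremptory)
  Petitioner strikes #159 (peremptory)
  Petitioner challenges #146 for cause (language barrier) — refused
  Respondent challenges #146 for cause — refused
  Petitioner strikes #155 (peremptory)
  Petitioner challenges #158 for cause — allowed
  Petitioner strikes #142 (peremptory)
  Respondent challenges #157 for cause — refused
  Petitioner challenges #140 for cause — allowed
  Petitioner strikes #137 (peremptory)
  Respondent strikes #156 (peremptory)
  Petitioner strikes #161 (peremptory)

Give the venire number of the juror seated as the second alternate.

153

Removed: #137, #140, #142, #150, #155, #156, #158, #159, #161. (#146, #157 stay — for-cause denied.)
Filling seats in venire order through position 14: #136, #138, #139, #141, #143, #144, #145, #146, #147, #148, #149, #151, #152, #153.
So alternate 2 is #153.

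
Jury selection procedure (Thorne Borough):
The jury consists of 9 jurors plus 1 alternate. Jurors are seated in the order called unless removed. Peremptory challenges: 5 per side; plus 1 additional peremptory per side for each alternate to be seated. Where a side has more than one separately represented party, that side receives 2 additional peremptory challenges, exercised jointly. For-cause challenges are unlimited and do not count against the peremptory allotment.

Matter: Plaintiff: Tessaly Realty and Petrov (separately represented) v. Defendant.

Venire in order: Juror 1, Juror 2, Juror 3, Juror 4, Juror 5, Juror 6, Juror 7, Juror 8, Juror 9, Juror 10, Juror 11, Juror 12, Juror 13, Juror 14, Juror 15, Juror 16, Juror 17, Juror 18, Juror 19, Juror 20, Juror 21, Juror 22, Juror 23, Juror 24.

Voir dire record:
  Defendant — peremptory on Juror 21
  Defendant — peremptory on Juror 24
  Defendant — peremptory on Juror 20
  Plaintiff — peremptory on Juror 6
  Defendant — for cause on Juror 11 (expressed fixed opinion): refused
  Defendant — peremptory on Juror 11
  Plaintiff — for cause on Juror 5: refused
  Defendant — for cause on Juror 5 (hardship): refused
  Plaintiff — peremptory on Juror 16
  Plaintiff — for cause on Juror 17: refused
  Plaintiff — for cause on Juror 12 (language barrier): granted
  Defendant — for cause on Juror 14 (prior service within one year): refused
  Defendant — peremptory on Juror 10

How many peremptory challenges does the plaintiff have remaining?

6

Plaintiff allotment: 5 base + 1 × 1 alternate + 2 multi-party = 8.
Plaintiff peremptories used: #6, #16 — 2 (for-cause on #5, #17, #12 don't count).
Remaining: 8 − 2 = 6.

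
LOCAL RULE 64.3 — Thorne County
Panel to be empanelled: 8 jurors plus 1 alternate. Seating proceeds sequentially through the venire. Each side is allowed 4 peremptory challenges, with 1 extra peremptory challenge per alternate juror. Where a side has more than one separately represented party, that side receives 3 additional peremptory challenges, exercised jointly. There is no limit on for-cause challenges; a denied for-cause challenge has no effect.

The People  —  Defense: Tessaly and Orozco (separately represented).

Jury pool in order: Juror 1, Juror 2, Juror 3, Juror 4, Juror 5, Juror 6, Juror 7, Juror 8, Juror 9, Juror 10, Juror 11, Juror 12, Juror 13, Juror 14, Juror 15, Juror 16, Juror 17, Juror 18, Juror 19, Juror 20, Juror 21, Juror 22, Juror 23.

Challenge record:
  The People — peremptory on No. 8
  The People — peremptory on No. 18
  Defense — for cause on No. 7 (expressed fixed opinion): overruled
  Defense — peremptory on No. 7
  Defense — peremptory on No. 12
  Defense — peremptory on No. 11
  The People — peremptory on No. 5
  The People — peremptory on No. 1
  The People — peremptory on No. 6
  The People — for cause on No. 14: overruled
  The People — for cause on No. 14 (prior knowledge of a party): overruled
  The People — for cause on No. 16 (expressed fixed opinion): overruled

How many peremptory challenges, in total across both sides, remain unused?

5

The People allotment: 4 base + 1 × 1 alternate = 5. Defense allotment: 4 base + 1 × 1 alternate + 3 multi-party = 8.
The People peremptories used: #8, #18, #5, #1, #6 — 5 (for-cause on #14, #14, #16 don't count).
Defense peremptories used: #7, #12, #11 — 3 (the for-cause on #7 doesn't count).
Remaining: (5 − 5) + (8 − 3) = 5.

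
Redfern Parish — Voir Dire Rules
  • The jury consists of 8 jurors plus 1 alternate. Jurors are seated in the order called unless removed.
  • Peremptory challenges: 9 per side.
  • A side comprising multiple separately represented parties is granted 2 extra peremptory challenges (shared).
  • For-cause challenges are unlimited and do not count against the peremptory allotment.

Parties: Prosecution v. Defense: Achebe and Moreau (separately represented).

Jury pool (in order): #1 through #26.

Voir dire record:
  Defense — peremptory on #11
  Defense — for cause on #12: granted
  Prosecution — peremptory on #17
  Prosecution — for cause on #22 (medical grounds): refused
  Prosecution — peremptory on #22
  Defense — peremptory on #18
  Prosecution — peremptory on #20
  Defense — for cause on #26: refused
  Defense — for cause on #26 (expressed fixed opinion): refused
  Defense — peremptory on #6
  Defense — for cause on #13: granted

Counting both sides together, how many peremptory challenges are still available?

14

Prosecution allotment: 9. Defense allotment: 9 base + 2 multi-party = 11.
Prosecution peremptories used: #17, #22, #20 — 3 (the for-cause on #22 doesn't count).
Defense peremptories used: #11, #18, #6 — 3 (for-cause on #12, #26, #26, #13 don't count).
Remaining: (9 − 3) + (11 − 3) = 14.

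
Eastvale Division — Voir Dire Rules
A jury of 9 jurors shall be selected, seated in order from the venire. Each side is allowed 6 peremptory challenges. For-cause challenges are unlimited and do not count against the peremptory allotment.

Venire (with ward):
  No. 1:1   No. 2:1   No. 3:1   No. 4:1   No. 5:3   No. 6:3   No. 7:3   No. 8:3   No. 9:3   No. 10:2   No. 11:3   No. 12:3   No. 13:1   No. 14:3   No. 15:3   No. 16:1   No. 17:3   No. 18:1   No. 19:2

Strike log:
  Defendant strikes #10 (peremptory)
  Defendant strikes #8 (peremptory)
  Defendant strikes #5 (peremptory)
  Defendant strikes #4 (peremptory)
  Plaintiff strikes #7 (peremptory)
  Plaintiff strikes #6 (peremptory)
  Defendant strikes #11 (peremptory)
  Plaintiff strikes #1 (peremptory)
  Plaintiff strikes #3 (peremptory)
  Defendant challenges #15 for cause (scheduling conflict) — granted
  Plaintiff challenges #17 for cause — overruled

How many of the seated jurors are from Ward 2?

1

Removed: #1, #3, #4, #5, #6, #7, #8, #10, #11, #15.
Seated jurors 1–9: #2, #9, #12, #13, #14, #16, #17, #18, #19.
Of those, in Ward 2: #19 → 1.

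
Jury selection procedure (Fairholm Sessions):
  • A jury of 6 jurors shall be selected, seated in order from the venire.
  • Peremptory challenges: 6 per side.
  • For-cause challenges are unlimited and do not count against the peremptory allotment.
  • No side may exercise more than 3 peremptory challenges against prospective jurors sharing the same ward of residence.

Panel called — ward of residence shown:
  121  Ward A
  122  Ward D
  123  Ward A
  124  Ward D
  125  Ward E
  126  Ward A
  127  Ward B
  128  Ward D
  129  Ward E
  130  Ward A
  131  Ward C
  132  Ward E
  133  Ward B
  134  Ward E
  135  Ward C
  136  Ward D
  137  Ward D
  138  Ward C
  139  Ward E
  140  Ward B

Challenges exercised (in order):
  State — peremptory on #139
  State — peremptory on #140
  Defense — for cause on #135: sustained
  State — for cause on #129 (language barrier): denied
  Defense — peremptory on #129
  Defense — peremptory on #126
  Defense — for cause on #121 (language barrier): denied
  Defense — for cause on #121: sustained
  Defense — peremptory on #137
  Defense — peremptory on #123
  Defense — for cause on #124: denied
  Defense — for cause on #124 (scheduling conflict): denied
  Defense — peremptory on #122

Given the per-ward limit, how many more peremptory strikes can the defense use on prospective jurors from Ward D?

Defense peremptories so far: #129, #126, #137, #123, #122 — 5 of 6 used, 1 left overall.
Against Ward D: #137, #122 — 2 used; per-ward cap 3 leaves 1.
Binding limit: min(1, 1) = 1.

1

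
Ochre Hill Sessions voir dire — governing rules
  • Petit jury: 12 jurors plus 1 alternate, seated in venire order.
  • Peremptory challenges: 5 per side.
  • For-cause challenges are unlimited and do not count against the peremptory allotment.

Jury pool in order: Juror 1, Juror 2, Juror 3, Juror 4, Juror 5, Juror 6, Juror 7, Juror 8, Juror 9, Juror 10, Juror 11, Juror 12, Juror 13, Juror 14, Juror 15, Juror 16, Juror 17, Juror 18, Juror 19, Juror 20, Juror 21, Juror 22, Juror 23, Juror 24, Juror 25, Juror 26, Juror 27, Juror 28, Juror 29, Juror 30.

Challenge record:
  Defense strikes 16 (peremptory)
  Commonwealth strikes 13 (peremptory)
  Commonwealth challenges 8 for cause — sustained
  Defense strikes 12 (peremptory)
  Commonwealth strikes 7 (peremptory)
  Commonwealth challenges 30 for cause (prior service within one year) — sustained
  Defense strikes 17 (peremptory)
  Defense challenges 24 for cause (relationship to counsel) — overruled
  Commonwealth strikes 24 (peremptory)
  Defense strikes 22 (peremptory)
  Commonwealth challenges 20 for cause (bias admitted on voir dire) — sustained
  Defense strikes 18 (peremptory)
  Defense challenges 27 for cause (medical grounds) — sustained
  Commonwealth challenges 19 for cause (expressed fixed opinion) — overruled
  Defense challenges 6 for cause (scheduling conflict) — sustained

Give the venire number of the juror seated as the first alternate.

23

Removed: #6, #7, #8, #12, #13, #16, #17, #18, #20, #22, #24, #27, #30. (#19 stays — for-cause denied.)
Seating in order: seats 1–12 → #1, #2, #3, #4, #5, #9, #10, #11, #14, #15, #19, #21; alternates → #23.
So alternate 1 is #23.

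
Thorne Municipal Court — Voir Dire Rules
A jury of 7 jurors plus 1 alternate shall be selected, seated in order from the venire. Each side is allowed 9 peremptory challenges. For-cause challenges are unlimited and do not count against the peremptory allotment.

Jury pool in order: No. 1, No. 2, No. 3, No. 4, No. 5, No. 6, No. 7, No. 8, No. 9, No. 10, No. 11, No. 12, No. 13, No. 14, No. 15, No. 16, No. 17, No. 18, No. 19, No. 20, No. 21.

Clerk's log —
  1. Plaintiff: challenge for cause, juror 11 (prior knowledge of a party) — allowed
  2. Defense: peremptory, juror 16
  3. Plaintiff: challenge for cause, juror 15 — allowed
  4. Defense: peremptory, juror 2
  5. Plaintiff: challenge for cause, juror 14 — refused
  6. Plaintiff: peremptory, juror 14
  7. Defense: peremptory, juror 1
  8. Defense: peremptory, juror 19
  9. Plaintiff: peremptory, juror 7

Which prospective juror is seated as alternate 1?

Removed: #1, #2, #7, #11, #14, #15, #16, #19.
Filling seats in venire order through position 8: #3, #4, #5, #6, #8, #9, #10, #12.
So alternate 1 is #12.

12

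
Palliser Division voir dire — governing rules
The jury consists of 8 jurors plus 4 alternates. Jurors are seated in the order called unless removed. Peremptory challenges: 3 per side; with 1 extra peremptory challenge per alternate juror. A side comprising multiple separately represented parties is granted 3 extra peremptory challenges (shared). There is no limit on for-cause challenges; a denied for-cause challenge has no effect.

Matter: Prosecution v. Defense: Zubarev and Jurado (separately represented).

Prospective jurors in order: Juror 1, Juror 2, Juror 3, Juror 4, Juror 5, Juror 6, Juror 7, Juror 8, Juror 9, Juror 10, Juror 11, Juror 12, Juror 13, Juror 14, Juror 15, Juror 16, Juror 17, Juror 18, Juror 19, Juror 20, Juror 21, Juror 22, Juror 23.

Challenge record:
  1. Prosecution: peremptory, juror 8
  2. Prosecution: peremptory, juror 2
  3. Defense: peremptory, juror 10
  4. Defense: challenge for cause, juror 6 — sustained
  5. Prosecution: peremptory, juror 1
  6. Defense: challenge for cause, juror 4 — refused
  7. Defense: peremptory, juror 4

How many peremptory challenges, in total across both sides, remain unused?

12

Prosecution allotment: 3 base + 1 × 4 alternates = 7. Defense allotment: 3 base + 1 × 4 alternates + 3 multi-party = 10.
Prosecution peremptories used: #8, #2, #1 — 3.
Defense peremptories used: #10, #4 — 2 (for-cause on #6, #4 don't count).
Remaining: (7 − 3) + (10 − 2) = 12.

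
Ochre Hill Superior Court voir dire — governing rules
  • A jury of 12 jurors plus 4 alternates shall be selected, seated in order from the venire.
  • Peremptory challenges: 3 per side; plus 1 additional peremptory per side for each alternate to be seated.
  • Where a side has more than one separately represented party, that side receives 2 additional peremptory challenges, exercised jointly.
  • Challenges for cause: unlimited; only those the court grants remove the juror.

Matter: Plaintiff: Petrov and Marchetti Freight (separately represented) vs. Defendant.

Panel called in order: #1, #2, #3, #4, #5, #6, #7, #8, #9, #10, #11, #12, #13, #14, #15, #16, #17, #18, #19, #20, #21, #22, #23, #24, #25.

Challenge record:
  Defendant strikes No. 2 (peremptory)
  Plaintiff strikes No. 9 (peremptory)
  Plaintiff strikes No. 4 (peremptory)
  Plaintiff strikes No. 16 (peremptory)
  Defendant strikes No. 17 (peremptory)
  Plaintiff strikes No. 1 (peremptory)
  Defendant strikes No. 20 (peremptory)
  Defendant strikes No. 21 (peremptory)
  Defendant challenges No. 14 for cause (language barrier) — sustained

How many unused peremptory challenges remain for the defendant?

3

Defendant allotment: 3 base + 1 × 4 alternates = 7.
Defendant peremptories used: #2, #17, #20, #21 — 4 (the for-cause on #14 doesn't count).
Remaining: 7 − 4 = 3.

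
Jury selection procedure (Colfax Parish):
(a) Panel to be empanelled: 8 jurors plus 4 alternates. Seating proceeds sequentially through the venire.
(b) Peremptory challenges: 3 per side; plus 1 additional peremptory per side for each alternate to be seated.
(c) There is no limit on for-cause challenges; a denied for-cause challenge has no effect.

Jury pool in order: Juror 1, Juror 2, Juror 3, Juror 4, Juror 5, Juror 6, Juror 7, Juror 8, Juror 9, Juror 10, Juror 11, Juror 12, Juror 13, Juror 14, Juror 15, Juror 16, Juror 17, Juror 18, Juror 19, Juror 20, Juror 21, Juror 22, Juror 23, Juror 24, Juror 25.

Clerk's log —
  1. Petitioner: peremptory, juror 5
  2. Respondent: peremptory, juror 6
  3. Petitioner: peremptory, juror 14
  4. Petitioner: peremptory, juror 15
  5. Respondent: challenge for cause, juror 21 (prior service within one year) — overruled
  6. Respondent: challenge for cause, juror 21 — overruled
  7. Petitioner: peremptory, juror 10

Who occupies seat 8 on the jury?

11

Removed: #5, #6, #10, #14, #15. (#21 stays — for-cause denied.)
Seating in order: seats 1–8 → #1, #2, #3, #4, #7, #8, #9, #11; alternates → #12, #13, #16, #17.
So seat 8 is #11.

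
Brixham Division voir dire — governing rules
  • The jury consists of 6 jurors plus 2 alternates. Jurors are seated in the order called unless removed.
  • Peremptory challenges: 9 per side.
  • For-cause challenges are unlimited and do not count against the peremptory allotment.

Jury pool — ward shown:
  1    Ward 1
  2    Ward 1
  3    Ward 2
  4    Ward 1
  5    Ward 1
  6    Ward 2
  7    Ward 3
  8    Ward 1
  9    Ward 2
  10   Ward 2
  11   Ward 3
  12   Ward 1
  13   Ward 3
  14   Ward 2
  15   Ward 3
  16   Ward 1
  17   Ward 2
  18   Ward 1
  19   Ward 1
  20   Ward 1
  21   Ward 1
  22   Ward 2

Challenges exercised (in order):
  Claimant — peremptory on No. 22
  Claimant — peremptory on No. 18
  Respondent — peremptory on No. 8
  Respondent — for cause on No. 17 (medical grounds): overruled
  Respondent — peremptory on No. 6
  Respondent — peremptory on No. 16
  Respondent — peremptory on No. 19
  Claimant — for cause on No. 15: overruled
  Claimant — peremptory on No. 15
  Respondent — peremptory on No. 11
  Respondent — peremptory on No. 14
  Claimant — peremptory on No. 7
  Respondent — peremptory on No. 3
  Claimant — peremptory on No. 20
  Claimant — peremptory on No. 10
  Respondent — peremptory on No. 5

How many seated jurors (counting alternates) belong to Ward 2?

2

Removed: #3, #5, #6, #7, #8, #10, #11, #14, #15, #16, #18, #19, #20, #22.
Seated (8 incl. alternates): #1, #2, #4, #9, #12, #13, #17, #21.
Of those, in Ward 2: #9, #17 → 2.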